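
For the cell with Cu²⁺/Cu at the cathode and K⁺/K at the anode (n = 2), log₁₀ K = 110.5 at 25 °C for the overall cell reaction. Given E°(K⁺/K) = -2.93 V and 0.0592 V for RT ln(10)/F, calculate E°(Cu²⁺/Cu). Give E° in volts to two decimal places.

+0.34 V

E°cell = (0.0592/n)·log K = (0.0592/2)(110.5) = +3.271 V.
Since Cu²⁺/Cu is the cathode and K⁺/K the anode, E°cell = E°(Cu²⁺/Cu) − E°(K⁺/K).
So E°(Cu²⁺/Cu) = E°cell + E°(K⁺/K) = +3.271 + (-2.93) = +0.34 V.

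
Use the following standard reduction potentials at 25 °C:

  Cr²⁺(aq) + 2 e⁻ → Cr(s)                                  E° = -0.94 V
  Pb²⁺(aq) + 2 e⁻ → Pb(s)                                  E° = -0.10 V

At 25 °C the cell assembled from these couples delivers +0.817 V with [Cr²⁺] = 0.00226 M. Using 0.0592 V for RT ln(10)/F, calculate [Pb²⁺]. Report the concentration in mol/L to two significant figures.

0.00038 M

Pb²⁺/Pb is the cathode, Cr²⁺/Cr the anode: E°cell = +0.84 V, n = 2.
Overall reaction: Pb²⁺(aq) + Cr(s) → Pb(s) + Cr²⁺(aq); Q = [Cr²⁺]^1/[Pb²⁺]^1.
From E = E° − (0.0592/n) log Q: log Q = (E° − E)·n/0.0592 = (+0.84 − (+0.817))·2/0.0592 = 0.7770.
So 1·log[Pb²⁺] = 1·log(0.00226) − log Q = -2.6459 − (0.7770) = -3.4229; [Pb²⁺] = 10^(-3.4229) ≈ 0.00038 M.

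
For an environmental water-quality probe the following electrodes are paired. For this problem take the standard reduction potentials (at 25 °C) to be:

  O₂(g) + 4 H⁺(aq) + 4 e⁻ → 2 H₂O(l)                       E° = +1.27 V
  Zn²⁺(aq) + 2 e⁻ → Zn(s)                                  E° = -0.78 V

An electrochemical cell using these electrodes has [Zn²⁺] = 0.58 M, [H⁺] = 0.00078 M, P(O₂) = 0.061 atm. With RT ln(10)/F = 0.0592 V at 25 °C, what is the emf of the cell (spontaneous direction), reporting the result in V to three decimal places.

+1.855 V

O₂/H₂O is the cathode (higher E°), Zn²⁺/Zn the anode: E°cell = +1.27 − (-0.78) = +2.05 V, n = 4.
Overall: O₂(g) + 4 H⁺(aq) + 2 Zn(s) → 2 H₂O(l) + 2 Zn²⁺(aq)
Q = [Zn²⁺]^2 / (P(O₂)·[H⁺]^4); log Q = 13.173.
E = E° − (0.0592/n) log Q = +2.05 − (0.0592/4)(13.173) = +1.855 V.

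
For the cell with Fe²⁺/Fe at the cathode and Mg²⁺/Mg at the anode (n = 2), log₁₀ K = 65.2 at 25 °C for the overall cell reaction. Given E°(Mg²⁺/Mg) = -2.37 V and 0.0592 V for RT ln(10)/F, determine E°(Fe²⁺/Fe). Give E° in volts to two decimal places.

-0.44 V

E°cell = (0.0592/n)·log K = (0.0592/2)(65.2) = +1.930 V.
Since Fe²⁺/Fe is the cathode and Mg²⁺/Mg the anode, E°cell = E°(Fe²⁺/Fe) − E°(Mg²⁺/Mg).
So E°(Fe²⁺/Fe) = E°cell + E°(Mg²⁺/Mg) = +1.930 + (-2.37) = -0.44 V.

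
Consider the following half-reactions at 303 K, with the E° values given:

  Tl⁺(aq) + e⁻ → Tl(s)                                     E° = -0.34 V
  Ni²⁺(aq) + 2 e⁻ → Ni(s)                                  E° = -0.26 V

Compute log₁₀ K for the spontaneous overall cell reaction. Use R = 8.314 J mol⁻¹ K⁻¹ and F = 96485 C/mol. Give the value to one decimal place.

Cathode: Ni²⁺/Ni; anode: Tl⁺/Tl. E°cell = (-0.26) − (-0.34) = +0.08 V, with n = 2.
ΔG° = −nFE° = −RT ln K, so ln K = nFE°/(RT) = (2)(96485)(+0.08) / ((8.314)(303)) = 6.128.
log₁₀ K = 6.128 / ln 10 = 2.7.

2.7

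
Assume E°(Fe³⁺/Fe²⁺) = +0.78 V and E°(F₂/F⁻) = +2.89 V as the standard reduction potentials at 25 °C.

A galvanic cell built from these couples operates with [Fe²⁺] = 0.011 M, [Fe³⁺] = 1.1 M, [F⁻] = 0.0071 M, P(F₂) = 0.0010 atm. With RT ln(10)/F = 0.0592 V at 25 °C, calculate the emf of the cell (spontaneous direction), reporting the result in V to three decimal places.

+2.030 V

F₂/F⁻ is the cathode (higher E°), Fe³⁺/Fe²⁺ the anode: E°cell = +2.89 − (+0.78) = +2.11 V, n = 2.
Overall: F₂(g) + 2 Fe²⁺(aq) → 2 F⁻(aq) + 2 Fe³⁺(aq)
Q = [F⁻]^2·[Fe³⁺]^2 / (P(F₂)·[Fe²⁺]^2); log Q = 2.703.
E = E° − (0.0592/n) log Q = +2.11 − (0.0592/2)(2.703) = +2.030 V.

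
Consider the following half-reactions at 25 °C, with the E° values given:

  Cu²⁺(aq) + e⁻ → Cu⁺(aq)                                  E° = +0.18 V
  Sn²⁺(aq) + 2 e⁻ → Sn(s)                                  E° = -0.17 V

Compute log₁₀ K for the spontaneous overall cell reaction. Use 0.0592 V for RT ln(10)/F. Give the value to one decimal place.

11.8

Cathode: Cu²⁺/Cu⁺; anode: Sn²⁺/Sn. E°cell = +0.35 V, n = 2.
log K = nE°cell / 0.0592 = (2)(+0.35) / 0.0592 = 11.8.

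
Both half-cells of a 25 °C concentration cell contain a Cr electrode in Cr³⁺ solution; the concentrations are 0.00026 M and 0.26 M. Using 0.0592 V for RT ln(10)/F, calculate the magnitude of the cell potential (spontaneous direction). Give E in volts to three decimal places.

+0.059 V

For a concentration cell E°cell = 0. The 0.26 M side is the cathode (reduction is favoured where [Cr³⁺] is higher).
With n = 3, E = −(0.0592/3) log([Cr³⁺]ₐₙ/[Cr³⁺]꜀ₐₜ) = −(0.0592/3) log(0.00026/0.26) = −(0.0592/3)(-3.000) = +0.059 V.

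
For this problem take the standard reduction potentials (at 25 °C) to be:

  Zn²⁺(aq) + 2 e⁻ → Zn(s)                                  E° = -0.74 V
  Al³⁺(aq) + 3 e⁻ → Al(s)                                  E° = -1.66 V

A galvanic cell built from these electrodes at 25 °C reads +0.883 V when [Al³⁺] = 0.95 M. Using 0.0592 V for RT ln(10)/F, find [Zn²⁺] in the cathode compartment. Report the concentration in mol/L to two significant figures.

Zn²⁺/Zn is the cathode, Al³⁺/Al the anode: E°cell = +0.92 V, n = 6.
Overall reaction: 3 Zn²⁺(aq) + 2 Al(s) → 3 Zn(s) + 2 Al³⁺(aq); Q = [Al³⁺]^2/[Zn²⁺]^3.
From E = E° − (0.0592/n) log Q: log Q = (E° − E)·n/0.0592 = (+0.92 − (+0.883))·6/0.0592 = 3.7500.
So 3·log[Zn²⁺] = 2·log(0.95) − log Q = -0.0446 − (3.7500) = -3.7946; log[Zn²⁺] = -3.7946 / 3 = -1.2649; [Zn²⁺] = 10^(-1.2649) ≈ 0.054 M.

0.054 M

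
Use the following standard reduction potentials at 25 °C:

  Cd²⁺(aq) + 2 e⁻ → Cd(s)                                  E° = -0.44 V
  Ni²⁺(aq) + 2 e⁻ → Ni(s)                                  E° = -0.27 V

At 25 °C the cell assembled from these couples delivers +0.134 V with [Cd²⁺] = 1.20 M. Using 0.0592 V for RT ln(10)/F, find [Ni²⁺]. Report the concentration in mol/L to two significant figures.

0.073 M

Ni²⁺/Ni is the cathode, Cd²⁺/Cd the anode: E°cell = +0.17 V, n = 2.
Overall reaction: Ni²⁺(aq) + Cd(s) → Ni(s) + Cd²⁺(aq); Q = [Cd²⁺]^1/[Ni²⁺]^1.
From E = E° − (0.0592/n) log Q: log Q = (E° − E)·n/0.0592 = (+0.17 − (+0.134))·2/0.0592 = 1.2162.
So 1·log[Ni²⁺] = 1·log(1.2) − log Q = 0.0792 − (1.2162) = -1.1370; [Ni²⁺] = 10^(-1.1370) ≈ 0.073 M.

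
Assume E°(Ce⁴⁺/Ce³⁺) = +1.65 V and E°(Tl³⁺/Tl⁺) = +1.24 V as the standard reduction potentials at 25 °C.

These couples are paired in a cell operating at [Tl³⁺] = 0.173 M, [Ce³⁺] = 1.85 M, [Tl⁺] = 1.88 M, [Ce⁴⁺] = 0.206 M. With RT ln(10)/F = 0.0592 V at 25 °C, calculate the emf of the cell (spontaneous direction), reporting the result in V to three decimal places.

+0.384 V

Ce⁴⁺/Ce³⁺ is the cathode (higher E°), Tl³⁺/Tl⁺ the anode: E°cell = +1.65 − (+1.24) = +0.41 V, n = 2.
Overall: 2 Ce⁴⁺(aq) + Tl⁺(aq) → 2 Ce³⁺(aq) + Tl³⁺(aq)
Q = [Ce³⁺]^2·[Tl³⁺] / ([Ce⁴⁺]^2·[Tl⁺]); log Q = 0.870.
E = E° − (0.0592/n) log Q = +0.41 − (0.0592/2)(0.870) = +0.384 V.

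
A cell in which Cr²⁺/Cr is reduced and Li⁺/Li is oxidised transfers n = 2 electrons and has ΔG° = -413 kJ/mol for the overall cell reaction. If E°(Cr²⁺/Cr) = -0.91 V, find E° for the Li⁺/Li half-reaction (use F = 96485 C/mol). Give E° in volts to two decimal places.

-3.05 V

E°cell = −ΔG°/(nF) = −(-413×10³)/((2)(96485)) = +2.140 V.
Since Cr²⁺/Cr is the cathode and Li⁺/Li the anode, E°cell = E°(Cr²⁺/Cr) − E°(Li⁺/Li).
So E°(Li⁺/Li) = E°(Cr²⁺/Cr) − E°cell = (-0.91) − (+2.140) = -3.05 V.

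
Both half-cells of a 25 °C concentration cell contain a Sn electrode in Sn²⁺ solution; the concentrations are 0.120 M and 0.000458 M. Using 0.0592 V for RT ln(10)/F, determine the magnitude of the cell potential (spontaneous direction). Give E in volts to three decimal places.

+0.072 V

For a concentration cell E°cell = 0. The 0.120 M side is the cathode (reduction is favoured where [Sn²⁺] is higher).
With n = 2, E = −(0.0592/2) log([Sn²⁺]ₐₙ/[Sn²⁺]꜀ₐₜ) = −(0.0592/2) log(0.000458/0.12) = −(0.0592/2)(-2.418) = +0.072 V.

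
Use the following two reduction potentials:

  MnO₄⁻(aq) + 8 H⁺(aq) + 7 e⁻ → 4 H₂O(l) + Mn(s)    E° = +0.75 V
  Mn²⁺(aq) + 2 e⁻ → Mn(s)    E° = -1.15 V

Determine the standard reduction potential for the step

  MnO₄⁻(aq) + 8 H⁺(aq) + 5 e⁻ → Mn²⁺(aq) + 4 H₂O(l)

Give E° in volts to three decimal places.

+1.510 V

Sequential free energies add, so n₃E°₃ = n₁E°₁ + n₂E°₂.
With n₃ = 7, and the known step contributing 2×(-1.15) V, the unknown satisfies 5·E° = 7×(+0.75) − 2×(-1.15) = +7.550.
E° = +7.550 / 5 = +1.510 V.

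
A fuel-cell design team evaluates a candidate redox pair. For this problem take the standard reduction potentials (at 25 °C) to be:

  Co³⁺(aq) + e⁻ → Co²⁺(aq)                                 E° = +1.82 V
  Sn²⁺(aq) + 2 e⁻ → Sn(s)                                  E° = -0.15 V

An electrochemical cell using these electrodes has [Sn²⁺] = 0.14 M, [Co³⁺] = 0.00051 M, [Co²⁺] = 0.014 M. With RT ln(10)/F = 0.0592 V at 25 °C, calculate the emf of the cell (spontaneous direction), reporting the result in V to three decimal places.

+1.910 V

Co³⁺/Co²⁺ is the cathode (higher E°), Sn²⁺/Sn the anode: E°cell = +1.82 − (-0.15) = +1.97 V, n = 2.
Overall: 2 Co³⁺(aq) + Sn(s) → 2 Co²⁺(aq) + Sn²⁺(aq)
Q = [Co²⁺]^2·[Sn²⁺] / ([Co³⁺]^2); log Q = 2.023.
E = E° − (0.0592/n) log Q = +1.97 − (0.0592/2)(2.023) = +1.910 V.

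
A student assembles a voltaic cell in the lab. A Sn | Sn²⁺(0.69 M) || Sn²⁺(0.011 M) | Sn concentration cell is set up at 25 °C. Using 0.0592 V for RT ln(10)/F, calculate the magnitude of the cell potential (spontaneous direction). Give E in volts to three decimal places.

+0.053 V

For a concentration cell E°cell = 0. The 0.69 M side is the cathode (reduction is favoured where [Sn²⁺] is higher).
With n = 2, E = −(0.0592/2) log([Sn²⁺]ₐₙ/[Sn²⁺]꜀ₐₜ) = −(0.0592/2) log(0.011/0.69) = −(0.0592/2)(-1.797) = +0.053 V.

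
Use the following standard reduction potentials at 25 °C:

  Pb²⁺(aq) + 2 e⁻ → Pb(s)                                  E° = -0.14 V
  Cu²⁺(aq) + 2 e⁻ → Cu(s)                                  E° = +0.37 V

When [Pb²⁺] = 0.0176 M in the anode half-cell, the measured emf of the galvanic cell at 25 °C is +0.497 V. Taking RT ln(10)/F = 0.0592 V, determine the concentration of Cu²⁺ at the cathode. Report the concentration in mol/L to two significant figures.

Cu²⁺/Cu is the cathode, Pb²⁺/Pb the anode: E°cell = +0.51 V, n = 2.
Overall reaction: Cu²⁺(aq) + Pb(s) → Cu(s) + Pb²⁺(aq); Q = [Pb²⁺]^1/[Cu²⁺]^1.
From E = E° − (0.0592/n) log Q: log Q = (E° − E)·n/0.0592 = (+0.51 − (+0.497))·2/0.0592 = 0.4392.
So 1·log[Cu²⁺] = 1·log(0.0176) − log Q = -1.7545 − (0.4392) = -2.1937; [Cu²⁺] = 10^(-2.1937) ≈ 0.0064 M.

0.0064 M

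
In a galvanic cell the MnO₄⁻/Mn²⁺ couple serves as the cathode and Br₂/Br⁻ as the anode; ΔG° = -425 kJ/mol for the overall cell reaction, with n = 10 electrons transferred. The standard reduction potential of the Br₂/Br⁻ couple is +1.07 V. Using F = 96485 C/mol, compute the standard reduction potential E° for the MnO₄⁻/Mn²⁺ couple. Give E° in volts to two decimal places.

+1.51 V

E°cell = −ΔG°/(nF) = −(-425×10³)/((10)(96485)) = +0.440 V.
Since MnO₄⁻/Mn²⁺ is the cathode and Br₂/Br⁻ the anode, E°cell = E°(MnO₄⁻/Mn²⁺) − E°(Br₂/Br⁻).
So E°(MnO₄⁻/Mn²⁺) = E°cell + E°(Br₂/Br⁻) = +0.440 + (+1.07) = +1.51 V.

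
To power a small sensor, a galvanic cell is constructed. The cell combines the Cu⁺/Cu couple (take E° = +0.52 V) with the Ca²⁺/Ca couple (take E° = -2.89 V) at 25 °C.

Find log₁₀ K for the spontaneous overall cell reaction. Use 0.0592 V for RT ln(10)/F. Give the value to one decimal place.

Cathode: Cu⁺/Cu; anode: Ca²⁺/Ca. E°cell = +3.41 V, n = 2.
log K = nE°cell / 0.0592 = (2)(+3.41) / 0.0592 = 115.2.

115.2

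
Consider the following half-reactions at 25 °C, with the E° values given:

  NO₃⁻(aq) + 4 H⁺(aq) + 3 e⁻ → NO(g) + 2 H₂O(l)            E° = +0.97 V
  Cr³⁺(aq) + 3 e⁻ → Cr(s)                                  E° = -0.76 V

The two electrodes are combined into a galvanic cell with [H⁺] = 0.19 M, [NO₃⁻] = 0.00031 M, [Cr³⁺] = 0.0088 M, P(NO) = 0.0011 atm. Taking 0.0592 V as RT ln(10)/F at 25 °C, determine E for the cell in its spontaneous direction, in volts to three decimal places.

+1.703 V

NO₃⁻/NO is the cathode (higher E°), Cr³⁺/Cr the anode: E°cell = +0.97 − (-0.76) = +1.73 V, n = 3.
Overall: NO₃⁻(aq) + 4 H⁺(aq) + Cr(s) → NO(g) + 2 H₂O(l) + Cr³⁺(aq)
Q = P(NO)·[Cr³⁺] / ([NO₃⁻]·[H⁺]^4); log Q = 1.379.
E = E° − (0.0592/n) log Q = +1.73 − (0.0592/3)(1.379) = +1.703 V.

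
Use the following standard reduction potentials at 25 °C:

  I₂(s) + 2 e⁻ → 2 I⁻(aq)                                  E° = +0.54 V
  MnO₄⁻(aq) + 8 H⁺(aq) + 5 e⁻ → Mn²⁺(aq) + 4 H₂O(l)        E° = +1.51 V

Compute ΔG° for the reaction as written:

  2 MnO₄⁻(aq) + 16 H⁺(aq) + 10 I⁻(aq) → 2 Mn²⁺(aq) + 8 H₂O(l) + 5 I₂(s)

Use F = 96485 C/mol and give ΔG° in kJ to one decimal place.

-935.9 kJ

As written, MnO₄⁻/Mn²⁺ is reduced (cathode) and I₂/I⁻ is oxidised (anode), so E°cell = (+1.51) − (+0.54) = +0.97 V.
Balancing electrons gives n = 10.
ΔG° = −nFE° = −(10)(96485)(+0.97) = -935,904 J = -935.9 kJ.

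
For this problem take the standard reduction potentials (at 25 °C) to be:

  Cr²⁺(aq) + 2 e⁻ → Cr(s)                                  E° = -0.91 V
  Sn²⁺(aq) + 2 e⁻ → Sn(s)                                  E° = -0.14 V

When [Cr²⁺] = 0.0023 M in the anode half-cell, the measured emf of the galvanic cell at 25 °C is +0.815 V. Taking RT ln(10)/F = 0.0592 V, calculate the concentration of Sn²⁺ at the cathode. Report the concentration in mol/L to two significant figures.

Sn²⁺/Sn is the cathode, Cr²⁺/Cr the anode: E°cell = +0.77 V, n = 2.
Overall reaction: Sn²⁺(aq) + Cr(s) → Sn(s) + Cr²⁺(aq); Q = [Cr²⁺]^1/[Sn²⁺]^1.
From E = E° − (0.0592/n) log Q: log Q = (E° − E)·n/0.0592 = (+0.77 − (+0.815))·2/0.0592 = -1.5203.
So 1·log[Sn²⁺] = 1·log(0.0023) − log Q = -2.6383 − (-1.5203) = -1.1180; [Sn²⁺] = 10^(-1.1180) ≈ 0.076 M.

0.076 M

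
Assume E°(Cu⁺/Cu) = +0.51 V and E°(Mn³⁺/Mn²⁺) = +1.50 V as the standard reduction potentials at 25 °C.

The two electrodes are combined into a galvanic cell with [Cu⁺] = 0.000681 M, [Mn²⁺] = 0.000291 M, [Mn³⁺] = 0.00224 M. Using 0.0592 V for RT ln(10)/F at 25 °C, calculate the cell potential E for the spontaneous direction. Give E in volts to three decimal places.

Mn³⁺/Mn²⁺ is the cathode (higher E°), Cu⁺/Cu the anode: E°cell = +1.50 − (+0.51) = +0.99 V, n = 1.
Overall: Mn³⁺(aq) + Cu(s) → Mn²⁺(aq) + Cu⁺(aq)
Q = [Mn²⁺]·[Cu⁺] / ([Mn³⁺]); log Q = -4.053.
E = E° − (0.0592/n) log Q = +0.99 − (0.0592/1)(-4.053) = +1.230 V.

+1.230 V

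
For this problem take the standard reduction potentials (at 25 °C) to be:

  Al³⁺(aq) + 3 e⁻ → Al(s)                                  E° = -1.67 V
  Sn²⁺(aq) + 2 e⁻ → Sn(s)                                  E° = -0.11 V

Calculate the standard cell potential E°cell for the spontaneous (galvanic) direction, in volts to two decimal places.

+1.56 V

The Sn²⁺/Sn couple has the higher reduction potential, so it is the cathode; Al³⁺/Al is oxidised at the anode.
E°cell = E°(cathode) − E°(anode) = (-0.11) − (-1.67) = +1.56 V.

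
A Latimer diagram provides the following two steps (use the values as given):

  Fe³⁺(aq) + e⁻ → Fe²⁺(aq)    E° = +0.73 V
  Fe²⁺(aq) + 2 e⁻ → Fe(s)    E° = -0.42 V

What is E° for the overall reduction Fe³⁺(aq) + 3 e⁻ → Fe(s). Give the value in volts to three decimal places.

Adding the free-energy changes (−nFE°) of the two steps gives −n₃FE°₃ = −n₁FE°₁ − n₂FE°₂.
E°₃ = (1×+0.73 + 2×-0.42) / 3 = (-0.110) / 3 = -0.037 V.

-0.037 V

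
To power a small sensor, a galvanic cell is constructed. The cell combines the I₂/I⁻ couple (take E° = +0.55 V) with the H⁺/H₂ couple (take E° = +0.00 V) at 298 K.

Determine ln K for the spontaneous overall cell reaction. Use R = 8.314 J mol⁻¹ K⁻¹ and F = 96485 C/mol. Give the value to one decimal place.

42.8

Cathode: I₂/I⁻; anode: H⁺/H₂. E°cell = (+0.55) − (+0.00) = +0.55 V, with n = 2.
ΔG° = −nFE° = −RT ln K, so ln K = nFE°/(RT) = (2)(96485)(+0.55) / ((8.314)(298)) = 42.838.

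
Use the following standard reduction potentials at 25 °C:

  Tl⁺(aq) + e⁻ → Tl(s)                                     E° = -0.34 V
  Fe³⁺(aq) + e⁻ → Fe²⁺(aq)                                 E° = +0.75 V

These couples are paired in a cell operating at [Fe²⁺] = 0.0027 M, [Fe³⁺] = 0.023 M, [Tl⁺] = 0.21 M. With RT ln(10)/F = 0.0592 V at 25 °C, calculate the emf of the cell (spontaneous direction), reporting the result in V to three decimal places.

Fe³⁺/Fe²⁺ is the cathode (higher E°), Tl⁺/Tl the anode: E°cell = +0.75 − (-0.34) = +1.09 V, n = 1.
Overall: Fe³⁺(aq) + Tl(s) → Fe²⁺(aq) + Tl⁺(aq)
Q = [Fe²⁺]·[Tl⁺] / ([Fe³⁺]); log Q = -1.608.
E = E° − (0.0592/n) log Q = +1.09 − (0.0592/1)(-1.608) = +1.185 V.

+1.185 V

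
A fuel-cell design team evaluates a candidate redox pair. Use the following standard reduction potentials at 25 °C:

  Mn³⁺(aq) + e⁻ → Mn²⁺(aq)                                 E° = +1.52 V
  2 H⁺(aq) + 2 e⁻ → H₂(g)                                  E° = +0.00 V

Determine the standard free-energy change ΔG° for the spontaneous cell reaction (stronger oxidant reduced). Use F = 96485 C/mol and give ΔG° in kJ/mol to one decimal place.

Mn³⁺/Mn²⁺ (E° = +1.52 V) is the cathode; H⁺/H₂ (E° = +0.00 V) is the anode, so E°cell = +1.52 V.
Balancing electrons gives n = 2 (lcm of 1 and 2).
ΔG° = −nFE° = −(2)(96485)(+1.52) = -293,314 J = -293.3 kJ/mol.

-293.3 kJ/mol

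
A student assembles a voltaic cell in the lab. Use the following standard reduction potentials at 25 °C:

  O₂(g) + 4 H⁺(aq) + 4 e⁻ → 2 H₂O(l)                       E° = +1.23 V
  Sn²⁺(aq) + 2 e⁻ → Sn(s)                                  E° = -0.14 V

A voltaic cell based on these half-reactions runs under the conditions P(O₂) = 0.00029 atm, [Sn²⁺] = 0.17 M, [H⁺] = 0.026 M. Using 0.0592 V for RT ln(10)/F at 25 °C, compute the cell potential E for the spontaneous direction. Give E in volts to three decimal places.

+1.247 V

O₂/H₂O is the cathode (higher E°), Sn²⁺/Sn the anode: E°cell = +1.23 − (-0.14) = +1.37 V, n = 4.
Overall: O₂(g) + 4 H⁺(aq) + 2 Sn(s) → 2 H₂O(l) + 2 Sn²⁺(aq)
Q = [Sn²⁺]^2 / (P(O₂)·[H⁺]^4); log Q = 8.339.
E = E° − (0.0592/n) log Q = +1.37 − (0.0592/4)(8.339) = +1.247 V.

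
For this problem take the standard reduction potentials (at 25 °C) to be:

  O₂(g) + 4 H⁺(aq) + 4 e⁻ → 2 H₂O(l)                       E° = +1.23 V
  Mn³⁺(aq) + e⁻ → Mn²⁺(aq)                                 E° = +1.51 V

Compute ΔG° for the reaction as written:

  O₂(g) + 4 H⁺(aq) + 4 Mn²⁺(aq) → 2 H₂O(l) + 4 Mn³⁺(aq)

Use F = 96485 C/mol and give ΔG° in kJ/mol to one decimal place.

As written, O₂/H₂O is reduced (cathode) and Mn³⁺/Mn²⁺ is oxidised (anode), so E°cell = (+1.23) − (+1.51) = -0.28 V.
Balancing electrons gives n = 4.
ΔG° = −nFE° = −(4)(96485)(-0.28) = 108,063 J = +108.1 kJ/mol.

+108.1 kJ/mol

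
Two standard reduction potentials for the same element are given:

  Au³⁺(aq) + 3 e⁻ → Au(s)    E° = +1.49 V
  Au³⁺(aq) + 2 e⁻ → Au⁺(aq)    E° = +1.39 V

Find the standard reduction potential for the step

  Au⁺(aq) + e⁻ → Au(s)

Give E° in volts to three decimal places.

+1.690 V

Sequential free energies add, so n₃E°₃ = n₁E°₁ + n₂E°₂.
With n₃ = 3, and the known step contributing 2×(+1.39) V, the unknown satisfies 1·E° = 3×(+1.49) − 2×(+1.39) = +1.690.
E° = +1.690 / 1 = +1.690 V.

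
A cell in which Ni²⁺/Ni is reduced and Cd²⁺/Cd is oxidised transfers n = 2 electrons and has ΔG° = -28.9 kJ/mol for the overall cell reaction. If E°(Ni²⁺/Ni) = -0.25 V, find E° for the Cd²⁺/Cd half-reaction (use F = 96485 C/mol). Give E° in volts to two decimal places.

-0.40 V

E°cell = −ΔG°/(nF) = −(-28.9×10³)/((2)(96485)) = +0.150 V.
Since Ni²⁺/Ni is the cathode and Cd²⁺/Cd the anode, E°cell = E°(Ni²⁺/Ni) − E°(Cd²⁺/Cd).
So E°(Cd²⁺/Cd) = E°(Ni²⁺/Ni) − E°cell = (-0.25) − (+0.150) = -0.40 V.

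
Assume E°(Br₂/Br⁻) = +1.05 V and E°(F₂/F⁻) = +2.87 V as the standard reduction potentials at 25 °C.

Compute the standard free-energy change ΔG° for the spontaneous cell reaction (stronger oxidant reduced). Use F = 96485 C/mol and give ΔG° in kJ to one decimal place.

F₂/F⁻ (E° = +2.87 V) is the cathode; Br₂/Br⁻ (E° = +1.05 V) is the anode, so E°cell = +1.82 V.
Balancing electrons gives n = 2 (lcm of 2 and 2).
ΔG° = −nFE° = −(2)(96485)(+1.82) = -351,205 J = -351.2 kJ.

-351.2 kJ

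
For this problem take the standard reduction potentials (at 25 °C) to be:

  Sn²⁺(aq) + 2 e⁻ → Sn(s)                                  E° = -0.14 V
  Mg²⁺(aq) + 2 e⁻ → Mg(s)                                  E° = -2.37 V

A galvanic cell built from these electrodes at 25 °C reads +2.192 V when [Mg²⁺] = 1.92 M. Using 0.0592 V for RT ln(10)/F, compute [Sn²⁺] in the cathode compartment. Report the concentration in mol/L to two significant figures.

Sn²⁺/Sn is the cathode, Mg²⁺/Mg the anode: E°cell = +2.23 V, n = 2.
Overall reaction: Sn²⁺(aq) + Mg(s) → Sn(s) + Mg²⁺(aq); Q = [Mg²⁺]^1/[Sn²⁺]^1.
From E = E° − (0.0592/n) log Q: log Q = (E° − E)·n/0.0592 = (+2.23 − (+2.192))·2/0.0592 = 1.2838.
So 1·log[Sn²⁺] = 1·log(1.92) − log Q = 0.2833 − (1.2838) = -1.0005; [Sn²⁺] = 10^(-1.0005) ≈ 0.100 M.

0.100 M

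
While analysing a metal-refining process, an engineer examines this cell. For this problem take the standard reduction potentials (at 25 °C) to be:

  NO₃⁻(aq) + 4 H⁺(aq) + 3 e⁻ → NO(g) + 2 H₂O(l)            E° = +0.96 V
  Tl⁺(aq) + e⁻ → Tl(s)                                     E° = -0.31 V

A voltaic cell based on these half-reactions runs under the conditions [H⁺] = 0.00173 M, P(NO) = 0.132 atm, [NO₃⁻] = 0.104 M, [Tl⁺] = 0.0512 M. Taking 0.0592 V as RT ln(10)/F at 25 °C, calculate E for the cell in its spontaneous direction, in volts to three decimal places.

NO₃⁻/NO is the cathode (higher E°), Tl⁺/Tl the anode: E°cell = +0.96 − (-0.31) = +1.27 V, n = 3.
Overall: NO₃⁻(aq) + 4 H⁺(aq) + 3 Tl(s) → NO(g) + 2 H₂O(l) + 3 Tl⁺(aq)
Q = P(NO)·[Tl⁺]^3 / ([NO₃⁻]·[H⁺]^4); log Q = 7.279.
E = E° − (0.0592/n) log Q = +1.27 − (0.0592/3)(7.279) = +1.126 V.

+1.126 V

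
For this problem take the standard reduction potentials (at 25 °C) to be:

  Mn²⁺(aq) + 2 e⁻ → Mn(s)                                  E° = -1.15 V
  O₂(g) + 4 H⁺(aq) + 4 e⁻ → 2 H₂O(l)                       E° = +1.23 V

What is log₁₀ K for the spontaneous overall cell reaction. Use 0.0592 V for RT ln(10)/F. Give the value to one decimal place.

160.8

Cathode: O₂/H₂O; anode: Mn²⁺/Mn. E°cell = +2.38 V, n = 4.
log K = nE°cell / 0.0592 = (4)(+2.38) / 0.0592 = 160.8.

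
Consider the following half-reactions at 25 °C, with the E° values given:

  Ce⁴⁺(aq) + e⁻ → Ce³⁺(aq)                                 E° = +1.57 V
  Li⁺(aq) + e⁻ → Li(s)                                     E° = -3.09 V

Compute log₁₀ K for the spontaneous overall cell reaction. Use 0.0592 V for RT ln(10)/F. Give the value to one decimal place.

78.7

Cathode: Ce⁴⁺/Ce³⁺; anode: Li⁺/Li. E°cell = +4.66 V, n = 1.
log K = nE°cell / 0.0592 = (1)(+4.66) / 0.0592 = 78.7.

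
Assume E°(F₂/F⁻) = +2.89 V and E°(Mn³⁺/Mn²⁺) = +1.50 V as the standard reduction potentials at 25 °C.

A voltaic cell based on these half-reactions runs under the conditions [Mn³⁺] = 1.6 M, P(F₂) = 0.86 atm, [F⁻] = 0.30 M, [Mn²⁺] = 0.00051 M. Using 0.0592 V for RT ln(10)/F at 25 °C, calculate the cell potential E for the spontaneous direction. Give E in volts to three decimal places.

+1.212 V

F₂/F⁻ is the cathode (higher E°), Mn³⁺/Mn²⁺ the anode: E°cell = +2.89 − (+1.50) = +1.39 V, n = 2.
Overall: F₂(g) + 2 Mn²⁺(aq) → 2 F⁻(aq) + 2 Mn³⁺(aq)
Q = [F⁻]^2·[Mn³⁺]^2 / (P(F₂)·[Mn²⁺]^2); log Q = 6.013.
E = E° − (0.0592/n) log Q = +1.39 − (0.0592/2)(6.013) = +1.212 V.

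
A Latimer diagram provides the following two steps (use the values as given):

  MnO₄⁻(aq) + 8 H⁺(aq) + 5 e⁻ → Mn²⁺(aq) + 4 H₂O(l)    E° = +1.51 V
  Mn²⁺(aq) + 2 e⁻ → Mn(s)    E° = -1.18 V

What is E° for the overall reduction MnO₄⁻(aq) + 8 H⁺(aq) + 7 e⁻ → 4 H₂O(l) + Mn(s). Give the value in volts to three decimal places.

+0.741 V

Adding the free-energy changes (−nFE°) of the two steps gives −n₃FE°₃ = −n₁FE°₁ − n₂FE°₂.
E°₃ = (5×+1.51 + 2×-1.18) / 7 = (+5.190) / 7 = +0.741 V.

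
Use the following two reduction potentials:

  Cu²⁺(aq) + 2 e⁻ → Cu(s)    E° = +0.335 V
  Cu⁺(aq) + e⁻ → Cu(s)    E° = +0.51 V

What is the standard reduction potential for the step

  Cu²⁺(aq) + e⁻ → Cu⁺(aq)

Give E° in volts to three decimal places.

Sequential free energies add, so n₃E°₃ = n₁E°₁ + n₂E°₂.
With n₃ = 2, and the known step contributing 1×(+0.51) V, the unknown satisfies 1·E° = 2×(+0.335) − 1×(+0.51) = +0.160.
E° = +0.160 / 1 = +0.160 V.

+0.160 V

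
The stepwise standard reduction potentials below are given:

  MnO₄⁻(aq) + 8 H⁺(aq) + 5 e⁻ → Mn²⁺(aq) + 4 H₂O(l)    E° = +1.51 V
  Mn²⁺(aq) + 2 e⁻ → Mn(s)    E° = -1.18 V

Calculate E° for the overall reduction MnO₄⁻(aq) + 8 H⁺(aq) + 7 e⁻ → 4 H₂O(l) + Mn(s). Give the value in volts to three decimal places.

Since ΔG° = −nFE° is additive over sequential reductions, n₃E°₃ = n₁E°₁ + n₂E°₂.
E°₃ = (5×+1.51 + 2×-1.18) / 7 = (+5.190) / 7 = +0.741 V.

+0.741 V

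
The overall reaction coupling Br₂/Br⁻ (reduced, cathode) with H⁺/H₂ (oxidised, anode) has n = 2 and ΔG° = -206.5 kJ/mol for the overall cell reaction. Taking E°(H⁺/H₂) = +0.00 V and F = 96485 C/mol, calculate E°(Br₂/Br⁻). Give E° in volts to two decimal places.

+1.07 V

E°cell = −ΔG°/(nF) = −(-206.5×10³)/((2)(96485)) = +1.070 V.
Since Br₂/Br⁻ is the cathode and H⁺/H₂ the anode, E°cell = E°(Br₂/Br⁻) − E°(H⁺/H₂).
So E°(Br₂/Br⁻) = E°cell + E°(H⁺/H₂) = +1.070 + (+0.00) = +1.07 V.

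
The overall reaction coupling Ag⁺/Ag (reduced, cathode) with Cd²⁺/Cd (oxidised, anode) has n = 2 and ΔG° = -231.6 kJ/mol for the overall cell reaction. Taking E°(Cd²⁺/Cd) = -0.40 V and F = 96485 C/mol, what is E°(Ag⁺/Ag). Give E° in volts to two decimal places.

+0.80 V

E°cell = −ΔG°/(nF) = −(-231.6×10³)/((2)(96485)) = +1.200 V.
Since Ag⁺/Ag is the cathode and Cd²⁺/Cd the anode, E°cell = E°(Ag⁺/Ag) − E°(Cd²⁺/Cd).
So E°(Ag⁺/Ag) = E°cell + E°(Cd²⁺/Cd) = +1.200 + (-0.40) = +0.80 V.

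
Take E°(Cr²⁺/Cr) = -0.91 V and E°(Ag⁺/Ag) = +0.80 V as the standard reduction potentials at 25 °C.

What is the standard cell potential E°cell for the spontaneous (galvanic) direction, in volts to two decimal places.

The Ag⁺/Ag couple has the higher reduction potential, so it is the cathode; Cr²⁺/Cr is oxidised at the anode.
E°cell = E°(cathode) − E°(anode) = (+0.80) − (-0.91) = +1.71 V.
Since E°cell > 0, the reaction is spontaneous under standard conditions.

+1.71 V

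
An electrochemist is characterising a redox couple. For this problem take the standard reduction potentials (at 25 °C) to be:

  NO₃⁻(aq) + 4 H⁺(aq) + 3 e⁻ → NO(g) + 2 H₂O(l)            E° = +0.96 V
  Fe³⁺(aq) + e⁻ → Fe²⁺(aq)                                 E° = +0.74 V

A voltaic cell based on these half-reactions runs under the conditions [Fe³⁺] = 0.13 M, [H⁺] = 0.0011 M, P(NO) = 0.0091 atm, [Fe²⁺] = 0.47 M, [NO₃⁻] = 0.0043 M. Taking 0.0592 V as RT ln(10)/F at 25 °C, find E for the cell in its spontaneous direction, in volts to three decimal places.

NO₃⁻/NO is the cathode (higher E°), Fe³⁺/Fe²⁺ the anode: E°cell = +0.96 − (+0.74) = +0.22 V, n = 3.
Overall: NO₃⁻(aq) + 4 H⁺(aq) + 3 Fe²⁺(aq) → NO(g) + 2 H₂O(l) + 3 Fe³⁺(aq)
Q = P(NO)·[Fe³⁺]^3 / ([NO₃⁻]·[H⁺]^4·[Fe²⁺]^3); log Q = 10.486.
E = E° − (0.0592/n) log Q = +0.22 − (0.0592/3)(10.486) = +0.013 V.

+0.013 V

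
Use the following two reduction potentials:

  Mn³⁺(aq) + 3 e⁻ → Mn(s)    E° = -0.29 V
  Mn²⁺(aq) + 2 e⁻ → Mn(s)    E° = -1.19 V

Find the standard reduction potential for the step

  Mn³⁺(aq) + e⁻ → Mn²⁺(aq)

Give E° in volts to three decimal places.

+1.510 V

Sequential free energies add, so n₃E°₃ = n₁E°₁ + n₂E°₂.
With n₃ = 3, and the known step contributing 2×(-1.19) V, the unknown satisfies 1·E° = 3×(-0.29) − 2×(-1.19) = +1.510.
E° = +1.510 / 1 = +1.510 V.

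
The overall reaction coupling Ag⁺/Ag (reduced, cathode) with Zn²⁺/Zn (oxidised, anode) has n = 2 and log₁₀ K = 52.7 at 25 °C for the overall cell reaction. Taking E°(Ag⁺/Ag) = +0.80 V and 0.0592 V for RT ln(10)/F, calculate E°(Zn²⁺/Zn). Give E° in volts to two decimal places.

-0.76 V

E°cell = (0.0592/n)·log K = (0.0592/2)(52.7) = +1.560 V.
Since Ag⁺/Ag is the cathode and Zn²⁺/Zn the anode, E°cell = E°(Ag⁺/Ag) − E°(Zn²⁺/Zn).
So E°(Zn²⁺/Zn) = E°(Ag⁺/Ag) − E°cell = (+0.80) − (+1.560) = -0.76 V.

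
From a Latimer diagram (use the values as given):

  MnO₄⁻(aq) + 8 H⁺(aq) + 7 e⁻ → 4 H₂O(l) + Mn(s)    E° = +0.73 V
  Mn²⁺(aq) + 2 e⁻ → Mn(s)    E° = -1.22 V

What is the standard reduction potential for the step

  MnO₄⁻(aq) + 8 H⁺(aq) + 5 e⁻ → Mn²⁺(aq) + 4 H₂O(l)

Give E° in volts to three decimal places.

Sequential free energies add, so n₃E°₃ = n₁E°₁ + n₂E°₂.
With n₃ = 7, and the known step contributing 2×(-1.22) V, the unknown satisfies 5·E° = 7×(+0.73) − 2×(-1.22) = +7.550.
E° = +7.550 / 5 = +1.510 V.

+1.510 V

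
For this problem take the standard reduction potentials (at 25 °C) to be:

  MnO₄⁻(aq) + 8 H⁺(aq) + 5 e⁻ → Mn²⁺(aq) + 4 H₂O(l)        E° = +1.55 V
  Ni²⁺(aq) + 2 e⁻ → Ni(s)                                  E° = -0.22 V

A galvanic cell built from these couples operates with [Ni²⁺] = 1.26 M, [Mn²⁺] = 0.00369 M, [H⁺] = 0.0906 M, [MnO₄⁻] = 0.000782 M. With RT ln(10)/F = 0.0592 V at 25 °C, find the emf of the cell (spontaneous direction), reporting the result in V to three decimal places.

MnO₄⁻/Mn²⁺ is the cathode (higher E°), Ni²⁺/Ni the anode: E°cell = +1.55 − (-0.22) = +1.77 V, n = 10.
Overall: 2 MnO₄⁻(aq) + 16 H⁺(aq) + 5 Ni(s) → 2 Mn²⁺(aq) + 8 H₂O(l) + 5 Ni²⁺(aq)
Q = [Mn²⁺]^2·[Ni²⁺]^5 / ([MnO₄⁻]^2·[H⁺]^16); log Q = 18.535.
E = E° − (0.0592/n) log Q = +1.77 − (0.0592/10)(18.535) = +1.660 V.

+1.660 V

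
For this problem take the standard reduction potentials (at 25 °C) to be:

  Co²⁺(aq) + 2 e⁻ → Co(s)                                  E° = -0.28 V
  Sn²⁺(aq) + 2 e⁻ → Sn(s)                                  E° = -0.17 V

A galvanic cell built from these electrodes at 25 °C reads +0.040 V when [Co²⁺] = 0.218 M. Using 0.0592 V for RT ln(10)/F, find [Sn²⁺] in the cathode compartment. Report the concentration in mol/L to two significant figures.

Sn²⁺/Sn is the cathode, Co²⁺/Co the anode: E°cell = +0.11 V, n = 2.
Overall reaction: Sn²⁺(aq) + Co(s) → Sn(s) + Co²⁺(aq); Q = [Co²⁺]^1/[Sn²⁺]^1.
From E = E° − (0.0592/n) log Q: log Q = (E° − E)·n/0.0592 = (+0.11 − (+0.040))·2/0.0592 = 2.3649.
So 1·log[Sn²⁺] = 1·log(0.218) − log Q = -0.6615 − (2.3649) = -3.0264; [Sn²⁺] = 10^(-3.0264) ≈ 0.00094 M.

0.00094 M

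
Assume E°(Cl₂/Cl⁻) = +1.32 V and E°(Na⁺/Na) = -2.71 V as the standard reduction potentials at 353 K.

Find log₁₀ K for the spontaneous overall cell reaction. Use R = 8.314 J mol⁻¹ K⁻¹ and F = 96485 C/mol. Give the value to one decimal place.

115.1

Cathode: Cl₂/Cl⁻; anode: Na⁺/Na. E°cell = (+1.32) − (-2.71) = +4.03 V, with n = 2.
ΔG° = −nFE° = −RT ln K, so ln K = nFE°/(RT) = (2)(96485)(+4.03) / ((8.314)(353)) = 264.978.
log₁₀ K = 264.978 / ln 10 = 115.1.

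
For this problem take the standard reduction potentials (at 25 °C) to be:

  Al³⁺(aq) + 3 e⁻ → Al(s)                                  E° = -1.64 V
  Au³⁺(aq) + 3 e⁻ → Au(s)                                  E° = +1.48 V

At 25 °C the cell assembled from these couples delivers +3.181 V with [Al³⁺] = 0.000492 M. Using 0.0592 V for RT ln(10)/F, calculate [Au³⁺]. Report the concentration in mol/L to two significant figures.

0.61 M

Au³⁺/Au is the cathode, Al³⁺/Al the anode: E°cell = +3.12 V, n = 3.
Overall reaction: Au³⁺(aq) + Al(s) → Au(s) + Al³⁺(aq); Q = [Al³⁺]^1/[Au³⁺]^1.
From E = E° − (0.0592/n) log Q: log Q = (E° − E)·n/0.0592 = (+3.12 − (+3.181))·3/0.0592 = -3.0912.
So 1·log[Au³⁺] = 1·log(0.000492) − log Q = -3.3080 − (-3.0912) = -0.2168; [Au³⁺] = 10^(-0.2168) ≈ 0.61 M.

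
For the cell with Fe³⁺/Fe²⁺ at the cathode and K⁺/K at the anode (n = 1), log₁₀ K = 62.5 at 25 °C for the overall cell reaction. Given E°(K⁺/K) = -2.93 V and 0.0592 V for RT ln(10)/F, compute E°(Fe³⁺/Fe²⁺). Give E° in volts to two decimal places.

+0.77 V

E°cell = (0.0592/n)·log K = (0.0592/1)(62.5) = +3.700 V.
Since Fe³⁺/Fe²⁺ is the cathode and K⁺/K the anode, E°cell = E°(Fe³⁺/Fe²⁺) − E°(K⁺/K).
So E°(Fe³⁺/Fe²⁺) = E°cell + E°(K⁺/K) = +3.700 + (-2.93) = +0.77 V.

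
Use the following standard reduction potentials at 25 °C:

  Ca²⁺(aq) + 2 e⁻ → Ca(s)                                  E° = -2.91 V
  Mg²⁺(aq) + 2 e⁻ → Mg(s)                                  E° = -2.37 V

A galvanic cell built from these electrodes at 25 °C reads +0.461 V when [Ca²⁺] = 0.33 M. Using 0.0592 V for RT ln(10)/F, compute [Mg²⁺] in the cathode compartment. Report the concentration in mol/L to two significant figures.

Mg²⁺/Mg is the cathode, Ca²⁺/Ca the anode: E°cell = +0.54 V, n = 2.
Overall reaction: Mg²⁺(aq) + Ca(s) → Mg(s) + Ca²⁺(aq); Q = [Ca²⁺]^1/[Mg²⁺]^1.
From E = E° − (0.0592/n) log Q: log Q = (E° − E)·n/0.0592 = (+0.54 − (+0.461))·2/0.0592 = 2.6689.
So 1·log[Mg²⁺] = 1·log(0.33) − log Q = -0.4815 − (2.6689) = -3.1504; [Mg²⁺] = 10^(-3.1504) ≈ 0.00071 M.

0.00071 M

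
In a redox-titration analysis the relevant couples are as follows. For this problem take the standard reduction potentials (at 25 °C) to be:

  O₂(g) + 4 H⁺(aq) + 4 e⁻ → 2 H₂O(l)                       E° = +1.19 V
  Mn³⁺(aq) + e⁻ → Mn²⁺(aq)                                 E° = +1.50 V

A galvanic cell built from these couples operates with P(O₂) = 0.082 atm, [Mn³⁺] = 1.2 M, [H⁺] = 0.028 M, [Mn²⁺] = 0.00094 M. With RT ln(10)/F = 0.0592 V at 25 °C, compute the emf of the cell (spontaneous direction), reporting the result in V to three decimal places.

Mn³⁺/Mn²⁺ is the cathode (higher E°), O₂/H₂O the anode: E°cell = +1.50 − (+1.19) = +0.31 V, n = 4.
Overall: 4 Mn³⁺(aq) + 2 H₂O(l) → 4 Mn²⁺(aq) + O₂(g) + 4 H⁺(aq)
Q = [Mn²⁺]^4·P(O₂)·[H⁺]^4 / ([Mn³⁺]^4); log Q = -19.722.
E = E° − (0.0592/n) log Q = +0.31 − (0.0592/4)(-19.722) = +0.602 V.

+0.602 V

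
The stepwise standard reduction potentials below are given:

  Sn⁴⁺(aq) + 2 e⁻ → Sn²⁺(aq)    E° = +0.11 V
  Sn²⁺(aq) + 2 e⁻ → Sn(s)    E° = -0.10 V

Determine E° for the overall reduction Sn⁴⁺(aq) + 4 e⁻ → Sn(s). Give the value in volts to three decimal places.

+0.005 V

Adding the free-energy changes (−nFE°) of the two steps gives −n₃FE°₃ = −n₁FE°₁ − n₂FE°₂.
E°₃ = (2×+0.11 + 2×-0.10) / 4 = (+0.020) / 4 = +0.005 V.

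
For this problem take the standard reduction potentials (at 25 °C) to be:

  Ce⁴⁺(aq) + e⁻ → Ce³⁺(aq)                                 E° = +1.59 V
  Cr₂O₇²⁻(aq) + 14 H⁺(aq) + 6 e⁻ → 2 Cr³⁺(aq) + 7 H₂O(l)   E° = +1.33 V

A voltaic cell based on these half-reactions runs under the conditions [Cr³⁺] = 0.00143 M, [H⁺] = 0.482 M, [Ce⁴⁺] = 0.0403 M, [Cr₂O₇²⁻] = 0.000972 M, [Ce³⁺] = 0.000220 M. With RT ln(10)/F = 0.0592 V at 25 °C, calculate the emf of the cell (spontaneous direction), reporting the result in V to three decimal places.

Ce⁴⁺/Ce³⁺ is the cathode (higher E°), Cr₂O₇²⁻/Cr³⁺ the anode: E°cell = +1.59 − (+1.33) = +0.26 V, n = 6.
Overall: 6 Ce⁴⁺(aq) + 2 Cr³⁺(aq) + 7 H₂O(l) → 6 Ce³⁺(aq) + Cr₂O₇²⁻(aq) + 14 H⁺(aq)
Q = [Ce³⁺]^6·[Cr₂O₇²⁻]·[H⁺]^14 / ([Ce⁴⁺]^6·[Cr³⁺]^2); log Q = -15.338.
E = E° − (0.0592/n) log Q = +0.26 − (0.0592/6)(-15.338) = +0.411 V.

+0.411 V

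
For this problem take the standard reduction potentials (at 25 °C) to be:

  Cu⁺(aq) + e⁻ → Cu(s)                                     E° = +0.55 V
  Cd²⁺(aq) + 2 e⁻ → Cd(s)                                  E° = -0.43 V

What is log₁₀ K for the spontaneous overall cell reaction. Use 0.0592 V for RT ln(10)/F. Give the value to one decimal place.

33.1

Cathode: Cu⁺/Cu; anode: Cd²⁺/Cd. E°cell = +0.98 V, n = 2.
log K = nE°cell / 0.0592 = (2)(+0.98) / 0.0592 = 33.1.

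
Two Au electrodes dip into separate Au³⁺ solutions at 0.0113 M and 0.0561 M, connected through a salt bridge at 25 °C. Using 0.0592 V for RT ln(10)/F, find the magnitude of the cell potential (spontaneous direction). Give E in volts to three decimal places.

+0.014 V

For a concentration cell E°cell = 0. The 0.0561 M side is the cathode (reduction is favoured where [Au³⁺] is higher).
With n = 3, E = −(0.0592/3) log([Au³⁺]ₐₙ/[Au³⁺]꜀ₐₜ) = −(0.0592/3) log(0.0113/0.0561) = −(0.0592/3)(-0.696) = +0.014 V.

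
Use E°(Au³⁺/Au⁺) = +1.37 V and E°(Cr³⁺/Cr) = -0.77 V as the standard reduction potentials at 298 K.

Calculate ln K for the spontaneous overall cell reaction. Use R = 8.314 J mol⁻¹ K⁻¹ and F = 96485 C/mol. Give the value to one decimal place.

Cathode: Au³⁺/Au⁺; anode: Cr³⁺/Cr. E°cell = (+1.37) − (-0.77) = +2.14 V, with n = 6.
ΔG° = −nFE° = −RT ln K, so ln K = nFE°/(RT) = (6)(96485)(+2.14) / ((8.314)(298)) = 500.033.

500.0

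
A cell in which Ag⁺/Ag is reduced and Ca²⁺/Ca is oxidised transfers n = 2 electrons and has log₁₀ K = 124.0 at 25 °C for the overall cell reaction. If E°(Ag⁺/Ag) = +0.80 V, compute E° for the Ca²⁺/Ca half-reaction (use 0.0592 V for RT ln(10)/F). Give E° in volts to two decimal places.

-2.87 V

E°cell = (0.0592/n)·log K = (0.0592/2)(124.0) = +3.670 V.
Since Ag⁺/Ag is the cathode and Ca²⁺/Ca the anode, E°cell = E°(Ag⁺/Ag) − E°(Ca²⁺/Ca).
So E°(Ca²⁺/Ca) = E°(Ag⁺/Ag) − E°cell = (+0.80) − (+3.670) = -2.87 V.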